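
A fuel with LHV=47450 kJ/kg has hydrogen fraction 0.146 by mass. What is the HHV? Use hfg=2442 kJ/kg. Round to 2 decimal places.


HHV = LHV + hfg * 9 * H
Water addition = 2442 * 9 * 0.146 = 3208.788 kJ/kg
HHV = 47450 + 3208.788 = 50658.79 kJ/kg


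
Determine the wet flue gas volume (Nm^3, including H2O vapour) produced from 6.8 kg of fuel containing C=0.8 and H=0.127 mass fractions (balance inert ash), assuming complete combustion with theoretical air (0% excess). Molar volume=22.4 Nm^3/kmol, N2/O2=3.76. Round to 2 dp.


Per kg fuel: CO2 = (C/12 kmol)*22.4 = (0.8/12)*22.4 = 1.49333 Nm^3
Per kg fuel: H2O = (H/2 kmol)*22.4 = (0.127/2)*22.4 = 1.42240 Nm^3
O2 needed per kg fuel = C/12 + H/4 = 0.8/12 + 0.127/4 = 0.09841667 kmol
Per kg fuel: N2 = O2*3.76*22.4 = 0.09841667*3.76*22.4 = 8.28905 Nm^3
Total per kg = 1.49333 + 1.42240 + 8.28905 = 11.20478 Nm^3
Total = 11.20478 * 6.8 = 76.19 Nm^3


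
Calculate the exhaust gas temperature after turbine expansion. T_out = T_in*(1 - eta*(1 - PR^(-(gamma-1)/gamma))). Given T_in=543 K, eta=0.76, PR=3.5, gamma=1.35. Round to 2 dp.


T_out = T_in * (1 - eta * (1 - PR^(-(gamma-1)/gamma)))
Exponent = -(1.35-1)/1.35 = -0.25925926
PR^exp = 3.5^(-0.25925926) = 0.72267881
Factor = 1 - 0.76*(1 - 0.72267881) = 0.78923590
T_out = 543 * 0.78923590 = 428.56 K


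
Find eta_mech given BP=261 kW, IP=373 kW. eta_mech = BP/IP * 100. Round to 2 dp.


eta_mech = (BP / IP) * 100
Ratio = 261 / 373 = 0.6997
eta_mech = 0.6997 * 100 = 69.97%


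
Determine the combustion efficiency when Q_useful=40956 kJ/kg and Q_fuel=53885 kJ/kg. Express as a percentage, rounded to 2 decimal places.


Efficiency = (Q_useful / Q_fuel) * 100
Efficiency = (40956 / 53885) * 100
Efficiency = 0.7601 * 100 = 76.01%


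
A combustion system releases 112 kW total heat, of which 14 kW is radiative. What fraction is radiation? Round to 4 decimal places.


f_rad = Q_rad / Q_total
f_rad = 14 / 112 = 0.1250


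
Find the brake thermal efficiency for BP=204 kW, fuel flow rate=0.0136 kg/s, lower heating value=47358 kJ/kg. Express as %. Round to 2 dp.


eta_BTE = (BP / (mf * LHV)) * 100
Denominator = 0.0136 * 47358 = 644.0688 kW
eta_BTE = (204 / 644.0688) * 100 = 31.67%


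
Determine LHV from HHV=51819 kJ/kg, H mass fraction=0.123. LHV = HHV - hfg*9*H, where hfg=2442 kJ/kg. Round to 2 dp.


LHV = HHV - hfg * 9 * H
Water correction = 2442 * 9 * 0.123 = 2703.294 kJ/kg
LHV = 51819 - 2703.294 = 49115.71 kJ/kg


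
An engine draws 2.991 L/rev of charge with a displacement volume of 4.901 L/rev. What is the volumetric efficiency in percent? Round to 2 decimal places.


eta_v = (V_actual / V_disp) * 100
Ratio = 2.991 / 4.901 = 0.6103
eta_v = 0.6103 * 100 = 61.03%


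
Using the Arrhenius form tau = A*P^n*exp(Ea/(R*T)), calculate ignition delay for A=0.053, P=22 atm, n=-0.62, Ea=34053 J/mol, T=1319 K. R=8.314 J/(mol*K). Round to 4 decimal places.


tau = A * P^n * exp(Ea/(R*T))
P^n = 22^(-0.62) = 0.14712888
Ea/(R*T) = 34053/(8.314*1319) = 3.105279
exp(Ea/(R*T)) = 22.315434
tau = 0.053 * 0.14712888 * 22.315434 = 0.1740 ms


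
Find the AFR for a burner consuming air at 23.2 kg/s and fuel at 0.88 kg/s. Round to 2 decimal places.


AFR = m_air / m_fuel
AFR = 23.2 / 0.88 = 26.36


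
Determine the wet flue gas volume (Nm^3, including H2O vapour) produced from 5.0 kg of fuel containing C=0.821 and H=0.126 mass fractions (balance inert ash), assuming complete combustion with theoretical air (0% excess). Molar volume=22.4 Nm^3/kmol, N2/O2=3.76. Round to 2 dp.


Per kg fuel: CO2 = (C/12 kmol)*22.4 = (0.821/12)*22.4 = 1.53253 Nm^3
Per kg fuel: H2O = (H/2 kmol)*22.4 = (0.126/2)*22.4 = 1.41120 Nm^3
O2 needed per kg fuel = C/12 + H/4 = 0.821/12 + 0.126/4 = 0.09991667 kmol
Per kg fuel: N2 = O2*3.76*22.4 = 0.09991667*3.76*22.4 = 8.41538 Nm^3
Total per kg = 1.53253 + 1.41120 + 8.41538 = 11.35911 Nm^3
Total = 11.35911 * 5.0 = 56.80 Nm^3


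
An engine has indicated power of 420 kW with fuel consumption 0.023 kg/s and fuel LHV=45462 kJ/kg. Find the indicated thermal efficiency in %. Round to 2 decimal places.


eta_ith = (IP / (mf * LHV)) * 100
Denominator = 0.023 * 45462 = 1045.6260 kW
eta_ith = (420 / 1045.6260) * 100 = 40.17%


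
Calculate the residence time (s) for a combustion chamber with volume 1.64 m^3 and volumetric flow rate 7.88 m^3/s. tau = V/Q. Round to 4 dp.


tau = V / Q_flow
tau = 1.64 / 7.88 = 0.2081 s


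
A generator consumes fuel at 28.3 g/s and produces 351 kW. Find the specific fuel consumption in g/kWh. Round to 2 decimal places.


SFC = (mf / BP) * 3600
Rate = 28.3 / 351 = 0.080627 g/(s*kW)
SFC = 0.080627 * 3600 = 290.26 g/kWh


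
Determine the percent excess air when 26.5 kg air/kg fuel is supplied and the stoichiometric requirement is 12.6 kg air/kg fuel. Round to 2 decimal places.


Excess air = actual - stoichiometric = 26.5 - 12.6 = 13.90 kg/kg fuel
Excess air % = (excess / stoich) * 100 = (13.90 / 12.6) * 100 = 110.32%


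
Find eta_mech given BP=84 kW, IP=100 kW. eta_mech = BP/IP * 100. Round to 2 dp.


eta_mech = (BP / IP) * 100
Ratio = 84 / 100 = 0.8400
eta_mech = 0.8400 * 100 = 84.00%


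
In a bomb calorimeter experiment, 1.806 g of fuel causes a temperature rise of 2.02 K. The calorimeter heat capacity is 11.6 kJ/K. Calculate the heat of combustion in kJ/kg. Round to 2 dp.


Hc = C_cal * delta_T / m_fuel
Q_released = 11.6 * 2.02 = 23.4320 kJ
m_fuel = 1.806 g = 1.806/1000 kg = 0.001806 kg
Hc = 23.4320 / 0.001806 = 12974.53 kJ/kg


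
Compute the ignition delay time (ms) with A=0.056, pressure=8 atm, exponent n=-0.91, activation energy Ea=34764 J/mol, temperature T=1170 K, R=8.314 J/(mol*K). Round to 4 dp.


tau = A * P^n * exp(Ea/(R*T))
P^n = 8^(-0.91) = 0.15072598
Ea/(R*T) = 34764/(8.314*1170) = 3.573830
exp(Ea/(R*T)) = 35.652873
tau = 0.056 * 0.15072598 * 35.652873 = 0.3009 ms


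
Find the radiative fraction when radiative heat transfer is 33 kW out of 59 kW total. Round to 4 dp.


f_rad = Q_rad / Q_total
f_rad = 33 / 59 = 0.5593


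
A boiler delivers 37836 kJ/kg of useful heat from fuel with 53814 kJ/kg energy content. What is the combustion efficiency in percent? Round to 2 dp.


Efficiency = (Q_useful / Q_fuel) * 100
Efficiency = (37836 / 53814) * 100
Efficiency = 0.7031 * 100 = 70.31%


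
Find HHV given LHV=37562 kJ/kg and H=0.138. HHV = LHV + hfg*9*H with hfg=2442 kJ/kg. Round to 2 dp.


HHV = LHV + hfg * 9 * H
Water addition = 2442 * 9 * 0.138 = 3032.964 kJ/kg
HHV = 37562 + 3032.964 = 40594.96 kJ/kg


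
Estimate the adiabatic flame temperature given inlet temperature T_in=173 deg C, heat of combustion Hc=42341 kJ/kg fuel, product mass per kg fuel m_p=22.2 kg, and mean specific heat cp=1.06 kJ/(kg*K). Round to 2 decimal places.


T_ad = T_in + Hc / (m_p * cp)
Denominator = 22.2 * 1.06 = 23.5320
Temperature rise = 42341 / 23.5320 = 1799.29 K
T_ad = 173 + 1799.29 = 1972.29 deg C


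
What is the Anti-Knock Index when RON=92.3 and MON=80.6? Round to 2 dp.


AKI = (RON + MON) / 2
AKI = (92.3 + 80.6) / 2
AKI = 172.9 / 2 = 86.45


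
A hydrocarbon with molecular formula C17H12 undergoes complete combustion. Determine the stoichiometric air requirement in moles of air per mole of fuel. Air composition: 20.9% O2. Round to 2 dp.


Balanced combustion: C17H12 + 20 O2 -> 17 CO2 + 6 H2O
O2 needed = C + H/4 = 17 + 12/4 = 20.00 moles
Air moles = O2 / 0.209 = 20.00 / 0.209 = 95.69 moles air


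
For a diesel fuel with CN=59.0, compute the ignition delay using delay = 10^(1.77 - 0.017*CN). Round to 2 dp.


delay = 10^(1.77 - 0.017*CN)
Exponent = 1.77 - 0.017*59.0 = 0.7670
delay = 10^0.7670 = 5.85 ms


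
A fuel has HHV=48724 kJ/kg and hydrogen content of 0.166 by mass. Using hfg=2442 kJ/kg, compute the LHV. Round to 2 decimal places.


LHV = HHV - hfg * 9 * H
Water correction = 2442 * 9 * 0.166 = 3648.348 kJ/kg
LHV = 48724 - 3648.348 = 45075.65 kJ/kg


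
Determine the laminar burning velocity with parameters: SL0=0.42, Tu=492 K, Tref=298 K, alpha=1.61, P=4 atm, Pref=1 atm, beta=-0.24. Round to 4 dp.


SL = SL0 * (Tu/Tref)^alpha * (P/Pref)^beta
T ratio = 492/298 = 1.65100671
(T ratio)^alpha = 1.65100671^1.61 = 2.241690
(P/Pref)^beta = 4^(-0.24) = 0.716978
SL = 0.42 * 2.241690 * 0.716978 = 0.6750 m/s


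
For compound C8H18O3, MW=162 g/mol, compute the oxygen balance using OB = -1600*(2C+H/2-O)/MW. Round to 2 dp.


OB = -1600 * (2C + H/2 - O) / MW
Inner = 2*8 + 18/2 - 3 = 22.00
OB = -1600 * 22.00 / 162 = -217.28%


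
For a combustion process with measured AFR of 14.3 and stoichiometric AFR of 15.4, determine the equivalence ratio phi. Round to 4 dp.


phi = AFR_stoich / AFR_actual
phi = 15.4 / 14.3 = 1.0769


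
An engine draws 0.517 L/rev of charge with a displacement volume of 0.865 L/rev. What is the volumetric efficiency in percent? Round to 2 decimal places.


eta_v = (V_actual / V_disp) * 100
Ratio = 0.517 / 0.865 = 0.5977
eta_v = 0.5977 * 100 = 59.77%


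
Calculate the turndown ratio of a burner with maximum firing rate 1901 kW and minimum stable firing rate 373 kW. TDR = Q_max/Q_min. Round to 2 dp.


TDR = Q_max / Q_min
TDR = 1901 / 373 = 5.10


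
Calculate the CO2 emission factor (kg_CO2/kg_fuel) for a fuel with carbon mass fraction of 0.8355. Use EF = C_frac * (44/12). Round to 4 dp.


EF = C_frac * (M_CO2 / M_C)
EF = 0.8355 * (44/12)
EF = 0.8355 * 3.666667 = 3.0635 kg_CO2/kg_fuel


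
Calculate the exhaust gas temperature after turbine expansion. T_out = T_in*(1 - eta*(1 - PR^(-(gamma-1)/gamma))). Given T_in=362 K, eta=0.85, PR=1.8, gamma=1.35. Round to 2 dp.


T_out = T_in * (1 - eta * (1 - PR^(-(gamma-1)/gamma)))
Exponent = -(1.35-1)/1.35 = -0.25925926
PR^exp = 1.8^(-0.25925926) = 0.85865408
Factor = 1 - 0.85*(1 - 0.85865408) = 0.87985597
T_out = 362 * 0.87985597 = 318.51 K


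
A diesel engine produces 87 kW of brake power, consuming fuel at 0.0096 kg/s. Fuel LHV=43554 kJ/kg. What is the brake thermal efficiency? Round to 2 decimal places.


eta_BTE = (BP / (mf * LHV)) * 100
Denominator = 0.0096 * 43554 = 418.1184 kW
eta_BTE = (87 / 418.1184) * 100 = 20.81%


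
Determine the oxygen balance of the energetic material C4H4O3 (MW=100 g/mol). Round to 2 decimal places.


OB = -1600 * (2C + H/2 - O) / MW
Inner = 2*4 + 4/2 - 3 = 7.00
OB = -1600 * 7.00 / 100 = -112.00%


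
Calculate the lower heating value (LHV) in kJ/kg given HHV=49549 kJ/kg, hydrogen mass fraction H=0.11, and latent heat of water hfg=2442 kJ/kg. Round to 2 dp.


LHV = HHV - hfg * 9 * H
Water correction = 2442 * 9 * 0.11 = 2417.580 kJ/kg
LHV = 49549 - 2417.580 = 47131.42 kJ/kg


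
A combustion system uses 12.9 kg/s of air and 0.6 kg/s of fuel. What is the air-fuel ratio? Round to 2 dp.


AFR = m_air / m_fuel
AFR = 12.9 / 0.6 = 21.50


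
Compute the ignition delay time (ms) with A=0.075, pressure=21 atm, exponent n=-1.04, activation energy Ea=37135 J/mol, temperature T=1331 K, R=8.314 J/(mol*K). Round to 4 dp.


tau = A * P^n * exp(Ea/(R*T))
P^n = 21^(-1.04) = 0.04215916
Ea/(R*T) = 37135/(8.314*1331) = 3.355794
exp(Ea/(R*T)) = 28.668371
tau = 0.075 * 0.04215916 * 28.668371 = 0.0906 ms


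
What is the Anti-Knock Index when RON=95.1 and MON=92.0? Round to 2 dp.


AKI = (RON + MON) / 2
AKI = (95.1 + 92.0) / 2
AKI = 187.1 / 2 = 93.55


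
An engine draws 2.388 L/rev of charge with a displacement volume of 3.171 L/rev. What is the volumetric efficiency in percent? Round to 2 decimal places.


eta_v = (V_actual / V_disp) * 100
Ratio = 2.388 / 3.171 = 0.7531
eta_v = 0.7531 * 100 = 75.31%


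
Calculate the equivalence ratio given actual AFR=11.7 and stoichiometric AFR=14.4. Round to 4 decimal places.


phi = AFR_stoich / AFR_actual
phi = 14.4 / 11.7 = 1.2308


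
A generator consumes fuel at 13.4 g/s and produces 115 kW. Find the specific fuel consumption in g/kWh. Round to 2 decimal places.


SFC = (mf / BP) * 3600
Rate = 13.4 / 115 = 0.116522 g/(s*kW)
SFC = 0.116522 * 3600 = 419.48 g/kWh


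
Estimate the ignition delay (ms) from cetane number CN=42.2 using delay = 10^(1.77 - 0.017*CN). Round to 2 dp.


delay = 10^(1.77 - 0.017*CN)
Exponent = 1.77 - 0.017*42.2 = 1.0526
delay = 10^1.0526 = 11.29 ms


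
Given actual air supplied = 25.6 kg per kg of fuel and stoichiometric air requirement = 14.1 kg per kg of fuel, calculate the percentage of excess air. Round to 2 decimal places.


Excess air = actual - stoichiometric = 25.6 - 14.1 = 11.50 kg/kg fuel
Excess air % = (excess / stoich) * 100 = (11.50 / 14.1) * 100 = 81.56%


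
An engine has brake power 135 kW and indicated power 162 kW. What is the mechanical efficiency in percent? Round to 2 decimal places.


eta_mech = (BP / IP) * 100
Ratio = 135 / 162 = 0.8333
eta_mech = 0.8333 * 100 = 83.33%


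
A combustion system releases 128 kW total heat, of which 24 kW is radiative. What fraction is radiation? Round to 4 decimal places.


f_rad = Q_rad / Q_total
f_rad = 24 / 128 = 0.1875


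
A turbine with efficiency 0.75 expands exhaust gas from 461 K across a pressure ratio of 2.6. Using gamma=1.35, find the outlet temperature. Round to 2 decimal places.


T_out = T_in * (1 - eta * (1 - PR^(-(gamma-1)/gamma)))
Exponent = -(1.35-1)/1.35 = -0.25925926
PR^exp = 2.6^(-0.25925926) = 0.78057442
Factor = 1 - 0.75*(1 - 0.78057442) = 0.83543082
T_out = 461 * 0.83543082 = 385.13 K


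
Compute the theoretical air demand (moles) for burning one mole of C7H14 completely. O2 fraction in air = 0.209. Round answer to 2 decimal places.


Balanced combustion: C7H14 + 10.5 O2 -> 7 CO2 + 7 H2O
O2 needed = C + H/4 = 7 + 14/4 = 10.50 moles
Air moles = O2 / 0.209 = 10.50 / 0.209 = 50.24 moles air


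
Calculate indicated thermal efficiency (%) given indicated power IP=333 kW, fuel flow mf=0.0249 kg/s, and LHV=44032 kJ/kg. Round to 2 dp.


eta_ith = (IP / (mf * LHV)) * 100
Denominator = 0.0249 * 44032 = 1096.3968 kW
eta_ith = (333 / 1096.3968) * 100 = 30.37%


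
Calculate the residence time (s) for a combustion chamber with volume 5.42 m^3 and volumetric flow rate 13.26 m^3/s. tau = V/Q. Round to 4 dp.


tau = V / Q_flow
tau = 5.42 / 13.26 = 0.4087 s


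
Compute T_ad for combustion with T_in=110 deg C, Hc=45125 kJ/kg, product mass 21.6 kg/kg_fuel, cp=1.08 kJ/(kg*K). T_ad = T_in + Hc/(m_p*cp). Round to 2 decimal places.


T_ad = T_in + Hc / (m_p * cp)
Denominator = 21.6 * 1.08 = 23.3280
Temperature rise = 45125 / 23.3280 = 1934.37 K
T_ad = 110 + 1934.37 = 2044.37 deg C


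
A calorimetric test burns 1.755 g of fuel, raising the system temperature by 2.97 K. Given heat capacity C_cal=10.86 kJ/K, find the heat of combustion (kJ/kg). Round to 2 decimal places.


Hc = C_cal * delta_T / m_fuel
Q_released = 10.86 * 2.97 = 32.2542 kJ
m_fuel = 1.755 g = 1.755/1000 kg = 0.001755 kg
Hc = 32.2542 / 0.001755 = 18378.46 kJ/kg


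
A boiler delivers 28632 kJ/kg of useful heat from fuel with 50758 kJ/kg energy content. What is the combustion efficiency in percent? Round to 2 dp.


Efficiency = (Q_useful / Q_fuel) * 100
Efficiency = (28632 / 50758) * 100
Efficiency = 0.5641 * 100 = 56.41%


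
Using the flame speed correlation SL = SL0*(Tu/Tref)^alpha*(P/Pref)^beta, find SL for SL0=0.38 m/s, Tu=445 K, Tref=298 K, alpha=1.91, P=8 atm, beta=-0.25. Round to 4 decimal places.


SL = SL0 * (Tu/Tref)^alpha * (P/Pref)^beta
T ratio = 445/298 = 1.49328859
(T ratio)^alpha = 1.49328859^1.91 = 2.150872
(P/Pref)^beta = 8^(-0.25) = 0.594604
SL = 0.38 * 2.150872 * 0.594604 = 0.4860 m/s


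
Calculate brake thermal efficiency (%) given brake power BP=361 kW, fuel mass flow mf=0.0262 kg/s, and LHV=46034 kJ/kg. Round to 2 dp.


eta_BTE = (BP / (mf * LHV)) * 100
Denominator = 0.0262 * 46034 = 1206.0908 kW
eta_BTE = (361 / 1206.0908) * 100 = 29.93%


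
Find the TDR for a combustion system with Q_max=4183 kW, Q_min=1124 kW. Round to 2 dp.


TDR = Q_max / Q_min
TDR = 4183 / 1124 = 3.72


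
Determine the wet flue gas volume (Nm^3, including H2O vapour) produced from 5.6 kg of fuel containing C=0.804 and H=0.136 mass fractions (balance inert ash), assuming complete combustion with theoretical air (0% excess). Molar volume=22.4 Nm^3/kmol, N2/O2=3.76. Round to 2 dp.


Per kg fuel: CO2 = (C/12 kmol)*22.4 = (0.804/12)*22.4 = 1.50080 Nm^3
Per kg fuel: H2O = (H/2 kmol)*22.4 = (0.136/2)*22.4 = 1.52320 Nm^3
O2 needed per kg fuel = C/12 + H/4 = 0.804/12 + 0.136/4 = 0.10100000 kmol
Per kg fuel: N2 = O2*3.76*22.4 = 0.10100000*3.76*22.4 = 8.50662 Nm^3
Total per kg = 1.50080 + 1.52320 + 8.50662 = 11.53062 Nm^3
Total = 11.53062 * 5.6 = 64.57 Nm^3


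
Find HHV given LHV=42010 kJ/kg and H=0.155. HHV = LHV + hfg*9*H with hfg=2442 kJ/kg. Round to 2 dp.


HHV = LHV + hfg * 9 * H
Water addition = 2442 * 9 * 0.155 = 3406.590 kJ/kg
HHV = 42010 + 3406.590 = 45416.59 kJ/kg


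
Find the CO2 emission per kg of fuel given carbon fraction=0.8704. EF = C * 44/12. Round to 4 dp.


EF = C_frac * (M_CO2 / M_C)
EF = 0.8704 * (44/12)
EF = 0.8704 * 3.666667 = 3.1915 kg_CO2/kg_fuel


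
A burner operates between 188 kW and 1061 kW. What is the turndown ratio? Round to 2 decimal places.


TDR = Q_max / Q_min
TDR = 1061 / 188 = 5.64


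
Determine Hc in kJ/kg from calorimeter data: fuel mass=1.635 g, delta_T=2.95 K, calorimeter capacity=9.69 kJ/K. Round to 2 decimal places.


Hc = C_cal * delta_T / m_fuel
Q_released = 9.69 * 2.95 = 28.5855 kJ
m_fuel = 1.635 g = 1.635/1000 kg = 0.001635 kg
Hc = 28.5855 / 0.001635 = 17483.49 kJ/kg


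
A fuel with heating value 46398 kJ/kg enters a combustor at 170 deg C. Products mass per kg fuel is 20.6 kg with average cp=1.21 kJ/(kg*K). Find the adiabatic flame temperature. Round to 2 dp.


T_ad = T_in + Hc / (m_p * cp)
Denominator = 20.6 * 1.21 = 24.9260
Temperature rise = 46398 / 24.9260 = 1861.43 K
T_ad = 170 + 1861.43 = 2031.43 deg C


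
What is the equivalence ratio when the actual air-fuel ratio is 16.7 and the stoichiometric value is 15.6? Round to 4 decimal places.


phi = AFR_stoich / AFR_actual
phi = 15.6 / 16.7 = 0.9341


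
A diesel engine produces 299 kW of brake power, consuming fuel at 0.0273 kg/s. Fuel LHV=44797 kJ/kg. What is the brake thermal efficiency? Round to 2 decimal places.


eta_BTE = (BP / (mf * LHV)) * 100
Denominator = 0.0273 * 44797 = 1222.9581 kW
eta_BTE = (299 / 1222.9581) * 100 = 24.45%


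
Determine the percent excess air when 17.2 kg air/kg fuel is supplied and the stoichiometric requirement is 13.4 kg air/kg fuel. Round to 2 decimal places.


Excess air = actual - stoichiometric = 17.2 - 13.4 = 3.80 kg/kg fuel
Excess air % = (excess / stoich) * 100 = (3.80 / 13.4) * 100 = 28.36%


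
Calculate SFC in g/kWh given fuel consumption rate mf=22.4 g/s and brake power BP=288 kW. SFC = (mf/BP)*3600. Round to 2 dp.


SFC = (mf / BP) * 3600
Rate = 22.4 / 288 = 0.077778 g/(s*kW)
SFC = 0.077778 * 3600 = 280.00 g/kWh


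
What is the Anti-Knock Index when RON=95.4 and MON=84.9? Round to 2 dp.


AKI = (RON + MON) / 2
AKI = (95.4 + 84.9) / 2
AKI = 180.3 / 2 = 90.15


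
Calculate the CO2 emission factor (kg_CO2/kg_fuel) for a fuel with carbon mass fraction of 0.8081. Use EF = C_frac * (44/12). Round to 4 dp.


EF = C_frac * (M_CO2 / M_C)
EF = 0.8081 * (44/12)
EF = 0.8081 * 3.666667 = 2.9630 kg_CO2/kg_fuel


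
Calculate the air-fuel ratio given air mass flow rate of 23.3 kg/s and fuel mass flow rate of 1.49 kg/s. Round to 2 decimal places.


AFR = m_air / m_fuel
AFR = 23.3 / 1.49 = 15.64


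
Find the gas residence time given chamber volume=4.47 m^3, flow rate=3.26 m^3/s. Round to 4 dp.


tau = V / Q_flow
tau = 4.47 / 3.26 = 1.3712 s


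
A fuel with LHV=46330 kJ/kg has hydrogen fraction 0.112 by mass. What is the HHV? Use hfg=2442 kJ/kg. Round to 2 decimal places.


HHV = LHV + hfg * 9 * H
Water addition = 2442 * 9 * 0.112 = 2461.536 kJ/kg
HHV = 46330 + 2461.536 = 48791.54 kJ/kg


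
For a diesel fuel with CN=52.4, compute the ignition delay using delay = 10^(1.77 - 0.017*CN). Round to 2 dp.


delay = 10^(1.77 - 0.017*CN)
Exponent = 1.77 - 0.017*52.4 = 0.8792
delay = 10^0.8792 = 7.57 ms


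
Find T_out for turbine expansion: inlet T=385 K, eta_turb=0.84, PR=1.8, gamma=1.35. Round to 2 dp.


T_out = T_in * (1 - eta * (1 - PR^(-(gamma-1)/gamma)))
Exponent = -(1.35-1)/1.35 = -0.25925926
PR^exp = 1.8^(-0.25925926) = 0.85865408
Factor = 1 - 0.84*(1 - 0.85865408) = 0.88126943
T_out = 385 * 0.88126943 = 339.29 K


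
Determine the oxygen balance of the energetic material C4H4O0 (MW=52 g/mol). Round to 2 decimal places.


OB = -1600 * (2C + H/2 - O) / MW
Inner = 2*4 + 4/2 - 0 = 10.00
OB = -1600 * 10.00 / 52 = -307.69%


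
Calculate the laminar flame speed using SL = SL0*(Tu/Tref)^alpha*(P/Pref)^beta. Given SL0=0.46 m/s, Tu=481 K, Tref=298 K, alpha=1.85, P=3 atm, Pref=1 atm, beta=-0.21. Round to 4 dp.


SL = SL0 * (Tu/Tref)^alpha * (P/Pref)^beta
T ratio = 481/298 = 1.61409396
(T ratio)^alpha = 1.61409396^1.85 = 2.424757
(P/Pref)^beta = 3^(-0.21) = 0.793971
SL = 0.46 * 2.424757 * 0.793971 = 0.8856 m/s


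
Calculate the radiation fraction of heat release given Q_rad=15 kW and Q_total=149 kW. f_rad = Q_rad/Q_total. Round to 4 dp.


f_rad = Q_rad / Q_total
f_rad = 15 / 149 = 0.1007


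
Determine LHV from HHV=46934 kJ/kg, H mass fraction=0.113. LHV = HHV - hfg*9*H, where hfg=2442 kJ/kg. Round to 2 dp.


LHV = HHV - hfg * 9 * H
Water correction = 2442 * 9 * 0.113 = 2483.514 kJ/kg
LHV = 46934 - 2483.514 = 44450.49 kJ/kg


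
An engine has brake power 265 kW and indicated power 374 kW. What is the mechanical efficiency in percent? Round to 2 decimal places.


eta_mech = (BP / IP) * 100
Ratio = 265 / 374 = 0.7086
eta_mech = 0.7086 * 100 = 70.86%


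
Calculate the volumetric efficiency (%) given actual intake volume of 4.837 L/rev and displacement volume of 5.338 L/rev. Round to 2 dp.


eta_v = (V_actual / V_disp) * 100
Ratio = 4.837 / 5.338 = 0.9061
eta_v = 0.9061 * 100 = 90.61%


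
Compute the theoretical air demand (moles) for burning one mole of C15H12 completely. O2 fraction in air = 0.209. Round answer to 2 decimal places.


Balanced combustion: C15H12 + 18 O2 -> 15 CO2 + 6 H2O
O2 needed = C + H/4 = 15 + 12/4 = 18.00 moles
Air moles = O2 / 0.209 = 18.00 / 0.209 = 86.12 moles air


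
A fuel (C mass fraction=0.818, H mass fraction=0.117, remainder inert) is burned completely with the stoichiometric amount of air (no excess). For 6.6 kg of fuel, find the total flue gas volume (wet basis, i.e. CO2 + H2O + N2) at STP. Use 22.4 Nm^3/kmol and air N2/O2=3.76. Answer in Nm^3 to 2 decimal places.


Per kg fuel: CO2 = (C/12 kmol)*22.4 = (0.818/12)*22.4 = 1.52693 Nm^3
Per kg fuel: H2O = (H/2 kmol)*22.4 = (0.117/2)*22.4 = 1.31040 Nm^3
O2 needed per kg fuel = C/12 + H/4 = 0.818/12 + 0.117/4 = 0.09741667 kmol
Per kg fuel: N2 = O2*3.76*22.4 = 0.09741667*3.76*22.4 = 8.20482 Nm^3
Total per kg = 1.52693 + 1.31040 + 8.20482 = 11.04215 Nm^3
Total = 11.04215 * 6.6 = 72.88 Nm^3


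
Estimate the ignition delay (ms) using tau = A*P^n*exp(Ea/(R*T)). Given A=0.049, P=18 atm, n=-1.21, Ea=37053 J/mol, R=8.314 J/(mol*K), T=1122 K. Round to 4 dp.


tau = A * P^n * exp(Ea/(R*T))
P^n = 18^(-1.21) = 0.03027752
Ea/(R*T) = 37053/(8.314*1122) = 3.972103
exp(Ea/(R*T)) = 53.096073
tau = 0.049 * 0.03027752 * 53.096073 = 0.0788 ms


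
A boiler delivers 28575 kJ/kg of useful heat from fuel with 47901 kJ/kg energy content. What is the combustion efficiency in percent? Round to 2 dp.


Efficiency = (Q_useful / Q_fuel) * 100
Efficiency = (28575 / 47901) * 100
Efficiency = 0.5965 * 100 = 59.65%


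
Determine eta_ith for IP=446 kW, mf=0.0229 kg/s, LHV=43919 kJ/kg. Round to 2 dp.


eta_ith = (IP / (mf * LHV)) * 100
Denominator = 0.0229 * 43919 = 1005.7451 kW
eta_ith = (446 / 1005.7451) * 100 = 44.35%


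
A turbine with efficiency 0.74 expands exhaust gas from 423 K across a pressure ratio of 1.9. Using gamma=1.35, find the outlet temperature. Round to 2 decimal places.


T_out = T_in * (1 - eta * (1 - PR^(-(gamma-1)/gamma)))
Exponent = -(1.35-1)/1.35 = -0.25925926
PR^exp = 1.9^(-0.25925926) = 0.84670193
Factor = 1 - 0.74*(1 - 0.84670193) = 0.88655943
T_out = 423 * 0.88655943 = 375.01 K


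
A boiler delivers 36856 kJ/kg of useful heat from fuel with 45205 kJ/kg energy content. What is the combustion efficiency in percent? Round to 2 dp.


Efficiency = (Q_useful / Q_fuel) * 100
Efficiency = (36856 / 45205) * 100
Efficiency = 0.8153 * 100 = 81.53%


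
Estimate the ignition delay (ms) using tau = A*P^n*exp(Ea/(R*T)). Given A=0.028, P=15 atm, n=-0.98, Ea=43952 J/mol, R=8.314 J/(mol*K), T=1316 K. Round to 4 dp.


tau = A * P^n * exp(Ea/(R*T))
P^n = 15^(-0.98) = 0.07037697
Ea/(R*T) = 43952/(8.314*1316) = 4.017101
exp(Ea/(R*T)) = 55.539853
tau = 0.028 * 0.07037697 * 55.539853 = 0.1094 ms


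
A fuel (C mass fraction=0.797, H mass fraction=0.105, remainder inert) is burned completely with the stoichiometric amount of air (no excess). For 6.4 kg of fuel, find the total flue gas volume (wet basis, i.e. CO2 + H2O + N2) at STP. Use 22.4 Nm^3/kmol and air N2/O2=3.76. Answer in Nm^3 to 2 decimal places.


Per kg fuel: CO2 = (C/12 kmol)*22.4 = (0.797/12)*22.4 = 1.48773 Nm^3
Per kg fuel: H2O = (H/2 kmol)*22.4 = (0.105/2)*22.4 = 1.17600 Nm^3
O2 needed per kg fuel = C/12 + H/4 = 0.797/12 + 0.105/4 = 0.09266667 kmol
Per kg fuel: N2 = O2*3.76*22.4 = 0.09266667*3.76*22.4 = 7.80476 Nm^3
Total per kg = 1.48773 + 1.17600 + 7.80476 = 10.46849 Nm^3
Total = 10.46849 * 6.4 = 67.00 Nm^3


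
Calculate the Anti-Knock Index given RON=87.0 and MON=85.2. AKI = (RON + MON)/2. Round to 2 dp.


AKI = (RON + MON) / 2
AKI = (87.0 + 85.2) / 2
AKI = 172.2 / 2 = 86.10


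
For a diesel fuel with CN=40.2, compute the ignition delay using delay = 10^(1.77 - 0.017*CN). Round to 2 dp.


delay = 10^(1.77 - 0.017*CN)
Exponent = 1.77 - 0.017*40.2 = 1.0866
delay = 10^1.0866 = 12.21 ms


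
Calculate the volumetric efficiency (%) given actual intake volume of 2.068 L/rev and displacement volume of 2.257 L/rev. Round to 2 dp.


eta_v = (V_actual / V_disp) * 100
Ratio = 2.068 / 2.257 = 0.9163
eta_v = 0.9163 * 100 = 91.63%


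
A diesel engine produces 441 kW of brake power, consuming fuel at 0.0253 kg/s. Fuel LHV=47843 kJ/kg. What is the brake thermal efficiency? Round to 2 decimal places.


eta_BTE = (BP / (mf * LHV)) * 100
Denominator = 0.0253 * 47843 = 1210.4279 kW
eta_BTE = (441 / 1210.4279) * 100 = 36.43%


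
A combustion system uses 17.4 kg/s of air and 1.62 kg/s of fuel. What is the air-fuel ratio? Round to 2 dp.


AFR = m_air / m_fuel
AFR = 17.4 / 1.62 = 10.74


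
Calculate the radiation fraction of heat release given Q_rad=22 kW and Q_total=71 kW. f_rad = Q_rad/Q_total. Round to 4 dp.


f_rad = Q_rad / Q_total
f_rad = 22 / 71 = 0.3099


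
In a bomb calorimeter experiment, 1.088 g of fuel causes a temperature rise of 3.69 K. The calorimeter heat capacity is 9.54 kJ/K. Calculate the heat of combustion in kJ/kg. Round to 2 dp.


Hc = C_cal * delta_T / m_fuel
Q_released = 9.54 * 3.69 = 35.2026 kJ
m_fuel = 1.088 g = 1.088/1000 kg = 0.001088 kg
Hc = 35.2026 / 0.001088 = 32355.33 kJ/kg


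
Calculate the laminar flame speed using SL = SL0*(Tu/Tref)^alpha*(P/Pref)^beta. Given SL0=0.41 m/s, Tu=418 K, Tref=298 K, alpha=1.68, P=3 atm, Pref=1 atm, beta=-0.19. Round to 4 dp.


SL = SL0 * (Tu/Tref)^alpha * (P/Pref)^beta
T ratio = 418/298 = 1.40268456
(T ratio)^alpha = 1.40268456^1.68 = 1.765602
(P/Pref)^beta = 3^(-0.19) = 0.811609
SL = 0.41 * 1.765602 * 0.811609 = 0.5875 m/s


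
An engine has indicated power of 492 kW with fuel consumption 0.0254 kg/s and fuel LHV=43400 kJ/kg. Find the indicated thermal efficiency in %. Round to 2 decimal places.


eta_ith = (IP / (mf * LHV)) * 100
Denominator = 0.0254 * 43400 = 1102.3600 kW
eta_ith = (492 / 1102.3600) * 100 = 44.63%


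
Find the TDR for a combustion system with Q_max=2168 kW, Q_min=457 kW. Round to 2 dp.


TDR = Q_max / Q_min
TDR = 2168 / 457 = 4.74


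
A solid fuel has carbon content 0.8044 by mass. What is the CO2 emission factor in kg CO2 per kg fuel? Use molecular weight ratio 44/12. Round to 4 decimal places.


EF = C_frac * (M_CO2 / M_C)
EF = 0.8044 * (44/12)
EF = 0.8044 * 3.666667 = 2.9495 kg_CO2/kg_fuel


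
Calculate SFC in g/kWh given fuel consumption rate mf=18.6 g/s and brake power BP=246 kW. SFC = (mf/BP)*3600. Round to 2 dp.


SFC = (mf / BP) * 3600
Rate = 18.6 / 246 = 0.075610 g/(s*kW)
SFC = 0.075610 * 3600 = 272.20 g/kWh


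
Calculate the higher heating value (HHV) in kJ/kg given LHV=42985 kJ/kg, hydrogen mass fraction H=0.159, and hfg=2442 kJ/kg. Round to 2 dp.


HHV = LHV + hfg * 9 * H
Water addition = 2442 * 9 * 0.159 = 3494.502 kJ/kg
HHV = 42985 + 3494.502 = 46479.50 kJ/kg


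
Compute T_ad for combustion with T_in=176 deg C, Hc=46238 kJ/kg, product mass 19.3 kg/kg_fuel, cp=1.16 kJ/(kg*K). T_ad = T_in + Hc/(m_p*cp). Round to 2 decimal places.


T_ad = T_in + Hc / (m_p * cp)
Denominator = 19.3 * 1.16 = 22.3880
Temperature rise = 46238 / 22.3880 = 2065.30 K
T_ad = 176 + 2065.30 = 2241.30 deg C


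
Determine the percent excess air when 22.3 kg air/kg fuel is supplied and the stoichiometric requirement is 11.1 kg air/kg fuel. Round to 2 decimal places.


Excess air = actual - stoichiometric = 22.3 - 11.1 = 11.20 kg/kg fuel
Excess air % = (excess / stoich) * 100 = (11.20 / 11.1) * 100 = 100.90%


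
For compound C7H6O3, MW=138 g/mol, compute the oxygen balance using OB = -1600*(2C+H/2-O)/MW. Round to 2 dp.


OB = -1600 * (2C + H/2 - O) / MW
Inner = 2*7 + 6/2 - 3 = 14.00
OB = -1600 * 14.00 / 138 = -162.32%


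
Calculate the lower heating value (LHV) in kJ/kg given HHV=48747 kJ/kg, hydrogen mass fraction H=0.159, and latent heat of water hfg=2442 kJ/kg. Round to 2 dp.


LHV = HHV - hfg * 9 * H
Water correction = 2442 * 9 * 0.159 = 3494.502 kJ/kg
LHV = 48747 - 3494.502 = 45252.50 kJ/kg


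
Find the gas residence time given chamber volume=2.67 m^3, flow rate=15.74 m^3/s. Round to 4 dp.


tau = V / Q_flow
tau = 2.67 / 15.74 = 0.1696 s


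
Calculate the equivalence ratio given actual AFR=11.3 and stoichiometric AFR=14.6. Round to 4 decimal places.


phi = AFR_stoich / AFR_actual
phi = 14.6 / 11.3 = 1.2920


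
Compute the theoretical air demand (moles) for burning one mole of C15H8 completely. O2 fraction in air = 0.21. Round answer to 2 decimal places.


Balanced combustion: C15H8 + 17 O2 -> 15 CO2 + 4 H2O
O2 needed = C + H/4 = 15 + 8/4 = 17.00 moles
Air moles = O2 / 0.21 = 17.00 / 0.21 = 80.95 moles air


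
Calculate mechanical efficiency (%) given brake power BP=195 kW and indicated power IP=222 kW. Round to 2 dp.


eta_mech = (BP / IP) * 100
Ratio = 195 / 222 = 0.8784
eta_mech = 0.8784 * 100 = 87.84%


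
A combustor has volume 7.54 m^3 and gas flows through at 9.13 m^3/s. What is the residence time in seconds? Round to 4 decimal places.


tau = V / Q_flow
tau = 7.54 / 9.13 = 0.8258 s


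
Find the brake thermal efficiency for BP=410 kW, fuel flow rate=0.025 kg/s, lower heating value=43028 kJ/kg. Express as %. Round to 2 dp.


eta_BTE = (BP / (mf * LHV)) * 100
Denominator = 0.025 * 43028 = 1075.7000 kW
eta_BTE = (410 / 1075.7000) * 100 = 38.11%


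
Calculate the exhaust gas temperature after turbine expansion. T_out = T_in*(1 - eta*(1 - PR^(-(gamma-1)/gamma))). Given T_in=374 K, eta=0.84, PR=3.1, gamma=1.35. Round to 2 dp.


T_out = T_in * (1 - eta * (1 - PR^(-(gamma-1)/gamma)))
Exponent = -(1.35-1)/1.35 = -0.25925926
PR^exp = 3.1^(-0.25925926) = 0.74577862
Factor = 1 - 0.84*(1 - 0.74577862) = 0.78645404
T_out = 374 * 0.78645404 = 294.13 K


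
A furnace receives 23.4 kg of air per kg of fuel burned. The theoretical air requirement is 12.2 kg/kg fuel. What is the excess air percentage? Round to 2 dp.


Excess air = actual - stoichiometric = 23.4 - 12.2 = 11.20 kg/kg fuel
Excess air % = (excess / stoich) * 100 = (11.20 / 12.2) * 100 = 91.80%


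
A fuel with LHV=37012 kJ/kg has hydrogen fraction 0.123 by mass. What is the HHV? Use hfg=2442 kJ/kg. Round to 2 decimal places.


HHV = LHV + hfg * 9 * H
Water addition = 2442 * 9 * 0.123 = 2703.294 kJ/kg
HHV = 37012 + 2703.294 = 39715.29 kJ/kg


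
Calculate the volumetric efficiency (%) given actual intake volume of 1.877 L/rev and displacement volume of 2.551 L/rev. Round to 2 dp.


eta_v = (V_actual / V_disp) * 100
Ratio = 1.877 / 2.551 = 0.7358
eta_v = 0.7358 * 100 = 73.58%


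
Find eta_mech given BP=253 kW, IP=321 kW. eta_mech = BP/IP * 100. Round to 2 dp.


eta_mech = (BP / IP) * 100
Ratio = 253 / 321 = 0.7882
eta_mech = 0.7882 * 100 = 78.82%


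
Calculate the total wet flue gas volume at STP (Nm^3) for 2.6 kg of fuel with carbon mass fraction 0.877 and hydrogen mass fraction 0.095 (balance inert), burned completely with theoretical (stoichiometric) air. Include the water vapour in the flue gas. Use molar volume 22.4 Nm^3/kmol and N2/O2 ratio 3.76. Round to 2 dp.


Per kg fuel: CO2 = (C/12 kmol)*22.4 = (0.877/12)*22.4 = 1.63707 Nm^3
Per kg fuel: H2O = (H/2 kmol)*22.4 = (0.095/2)*22.4 = 1.06400 Nm^3
O2 needed per kg fuel = C/12 + H/4 = 0.877/12 + 0.095/4 = 0.09683333 kmol
Per kg fuel: N2 = O2*3.76*22.4 = 0.09683333*3.76*22.4 = 8.15569 Nm^3
Total per kg = 1.63707 + 1.06400 + 8.15569 = 10.85676 Nm^3
Total = 10.85676 * 2.6 = 28.23 Nm^3


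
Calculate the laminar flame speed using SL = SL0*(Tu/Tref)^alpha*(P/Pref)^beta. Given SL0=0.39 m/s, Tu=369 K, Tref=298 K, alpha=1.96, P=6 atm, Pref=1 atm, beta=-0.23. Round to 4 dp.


SL = SL0 * (Tu/Tref)^alpha * (P/Pref)^beta
T ratio = 369/298 = 1.23825503
(T ratio)^alpha = 1.23825503^1.96 = 1.520225
(P/Pref)^beta = 6^(-0.23) = 0.662255
SL = 0.39 * 1.520225 * 0.662255 = 0.3926 m/s


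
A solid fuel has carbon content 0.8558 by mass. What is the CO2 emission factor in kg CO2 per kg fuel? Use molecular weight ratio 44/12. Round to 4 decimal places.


EF = C_frac * (M_CO2 / M_C)
EF = 0.8558 * (44/12)
EF = 0.8558 * 3.666667 = 3.1379 kg_CO2/kg_fuel


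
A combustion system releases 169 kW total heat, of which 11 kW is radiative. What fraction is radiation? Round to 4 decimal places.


f_rad = Q_rad / Q_total
f_rad = 11 / 169 = 0.0651


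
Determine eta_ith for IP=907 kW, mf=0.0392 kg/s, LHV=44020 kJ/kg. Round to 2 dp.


eta_ith = (IP / (mf * LHV)) * 100
Denominator = 0.0392 * 44020 = 1725.5840 kW
eta_ith = (907 / 1725.5840) * 100 = 52.56%


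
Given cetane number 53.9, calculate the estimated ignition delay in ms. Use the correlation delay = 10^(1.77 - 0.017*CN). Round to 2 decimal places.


delay = 10^(1.77 - 0.017*CN)
Exponent = 1.77 - 0.017*53.9 = 0.8537
delay = 10^0.8537 = 7.14 ms


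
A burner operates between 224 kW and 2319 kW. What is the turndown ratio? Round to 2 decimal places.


TDR = Q_max / Q_min
TDR = 2319 / 224 = 10.35


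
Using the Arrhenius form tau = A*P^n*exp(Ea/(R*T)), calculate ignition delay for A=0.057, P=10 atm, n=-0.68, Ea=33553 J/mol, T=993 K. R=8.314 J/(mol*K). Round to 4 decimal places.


tau = A * P^n * exp(Ea/(R*T))
P^n = 10^(-0.68) = 0.20892961
Ea/(R*T) = 33553/(8.314*993) = 4.064172
exp(Ea/(R*T)) = 58.216690
tau = 0.057 * 0.20892961 * 58.216690 = 0.6933 ms


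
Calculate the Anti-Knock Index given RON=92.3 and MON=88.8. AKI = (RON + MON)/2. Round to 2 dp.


AKI = (RON + MON) / 2
AKI = (92.3 + 88.8) / 2
AKI = 181.1 / 2 = 90.55


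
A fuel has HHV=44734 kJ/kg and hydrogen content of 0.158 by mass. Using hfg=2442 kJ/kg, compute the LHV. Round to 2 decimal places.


LHV = HHV - hfg * 9 * H
Water correction = 2442 * 9 * 0.158 = 3472.524 kJ/kg
LHV = 44734 - 3472.524 = 41261.48 kJ/kg


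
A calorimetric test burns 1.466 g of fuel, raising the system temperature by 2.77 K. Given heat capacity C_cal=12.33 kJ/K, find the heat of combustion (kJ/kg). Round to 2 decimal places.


Hc = C_cal * delta_T / m_fuel
Q_released = 12.33 * 2.77 = 34.1541 kJ
m_fuel = 1.466 g = 1.466/1000 kg = 0.001466 kg
Hc = 34.1541 / 0.001466 = 23297.48 kJ/kg


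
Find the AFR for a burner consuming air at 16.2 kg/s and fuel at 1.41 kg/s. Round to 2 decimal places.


AFR = m_air / m_fuel
AFR = 16.2 / 1.41 = 11.49


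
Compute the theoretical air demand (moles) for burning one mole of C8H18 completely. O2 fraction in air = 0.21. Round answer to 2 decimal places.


Balanced combustion: C8H18 + 12.5 O2 -> 8 CO2 + 9 H2O
O2 needed = C + H/4 = 8 + 18/4 = 12.50 moles
Air moles = O2 / 0.21 = 12.50 / 0.21 = 59.52 moles air


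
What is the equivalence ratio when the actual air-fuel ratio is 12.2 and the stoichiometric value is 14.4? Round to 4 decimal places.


phi = AFR_stoich / AFR_actual
phi = 14.4 / 12.2 = 1.1803


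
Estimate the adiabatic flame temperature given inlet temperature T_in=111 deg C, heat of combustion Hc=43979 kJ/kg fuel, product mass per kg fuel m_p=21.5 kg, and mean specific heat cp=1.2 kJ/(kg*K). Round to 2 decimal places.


T_ad = T_in + Hc / (m_p * cp)
Denominator = 21.5 * 1.2 = 25.8000
Temperature rise = 43979 / 25.8000 = 1704.61 K
T_ad = 111 + 1704.61 = 1815.61 deg C


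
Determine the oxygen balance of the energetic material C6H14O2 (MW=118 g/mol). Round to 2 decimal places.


OB = -1600 * (2C + H/2 - O) / MW
Inner = 2*6 + 14/2 - 2 = 17.00
OB = -1600 * 17.00 / 118 = -230.51%


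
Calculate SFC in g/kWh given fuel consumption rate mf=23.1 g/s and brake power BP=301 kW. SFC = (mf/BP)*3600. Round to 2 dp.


SFC = (mf / BP) * 3600
Rate = 23.1 / 301 = 0.076744 g/(s*kW)
SFC = 0.076744 * 3600 = 276.28 g/kWh


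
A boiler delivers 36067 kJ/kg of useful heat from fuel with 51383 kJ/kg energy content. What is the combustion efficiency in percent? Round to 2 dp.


Efficiency = (Q_useful / Q_fuel) * 100
Efficiency = (36067 / 51383) * 100
Efficiency = 0.7019 * 100 = 70.19%


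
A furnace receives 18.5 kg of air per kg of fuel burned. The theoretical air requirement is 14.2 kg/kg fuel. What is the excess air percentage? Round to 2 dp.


Excess air = actual - stoichiometric = 18.5 - 14.2 = 4.30 kg/kg fuel
Excess air % = (excess / stoich) * 100 = (4.30 / 14.2) * 100 = 30.28%


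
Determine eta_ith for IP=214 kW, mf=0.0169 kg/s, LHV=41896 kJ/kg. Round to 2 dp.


eta_ith = (IP / (mf * LHV)) * 100
Denominator = 0.0169 * 41896 = 708.0424 kW
eta_ith = (214 / 708.0424) * 100 = 30.22%


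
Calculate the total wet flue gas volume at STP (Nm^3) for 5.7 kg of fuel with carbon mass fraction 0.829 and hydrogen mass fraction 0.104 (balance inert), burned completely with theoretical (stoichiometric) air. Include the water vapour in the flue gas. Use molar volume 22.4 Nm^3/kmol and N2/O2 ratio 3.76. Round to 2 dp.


Per kg fuel: CO2 = (C/12 kmol)*22.4 = (0.829/12)*22.4 = 1.54747 Nm^3
Per kg fuel: H2O = (H/2 kmol)*22.4 = (0.104/2)*22.4 = 1.16480 Nm^3
O2 needed per kg fuel = C/12 + H/4 = 0.829/12 + 0.104/4 = 0.09508333 kmol
Per kg fuel: N2 = O2*3.76*22.4 = 0.09508333*3.76*22.4 = 8.00830 Nm^3
Total per kg = 1.54747 + 1.16480 + 8.00830 = 10.72057 Nm^3
Total = 10.72057 * 5.7 = 61.11 Nm^3


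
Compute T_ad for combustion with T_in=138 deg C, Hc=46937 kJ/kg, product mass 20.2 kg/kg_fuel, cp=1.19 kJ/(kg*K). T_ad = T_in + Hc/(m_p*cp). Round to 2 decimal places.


T_ad = T_in + Hc / (m_p * cp)
Denominator = 20.2 * 1.19 = 24.0380
Temperature rise = 46937 / 24.0380 = 1952.62 K
T_ad = 138 + 1952.62 = 2090.62 deg C


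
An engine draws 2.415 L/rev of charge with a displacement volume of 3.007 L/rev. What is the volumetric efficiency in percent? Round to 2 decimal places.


eta_v = (V_actual / V_disp) * 100
Ratio = 2.415 / 3.007 = 0.8031
eta_v = 0.8031 * 100 = 80.31%


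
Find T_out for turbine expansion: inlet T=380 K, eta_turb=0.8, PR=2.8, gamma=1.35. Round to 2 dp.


T_out = T_in * (1 - eta * (1 - PR^(-(gamma-1)/gamma)))
Exponent = -(1.35-1)/1.35 = -0.25925926
PR^exp = 2.8^(-0.25925926) = 0.76572026
Factor = 1 - 0.8*(1 - 0.76572026) = 0.81257621
T_out = 380 * 0.81257621 = 308.78 K
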